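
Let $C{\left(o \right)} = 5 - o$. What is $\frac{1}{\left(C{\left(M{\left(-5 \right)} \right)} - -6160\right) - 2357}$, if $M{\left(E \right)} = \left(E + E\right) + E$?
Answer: $\frac{1}{3823} \approx 0.00026157$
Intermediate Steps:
$M{\left(E \right)} = 3 E$ ($M{\left(E \right)} = 2 E + E = 3 E$)
$\frac{1}{\left(C{\left(M{\left(-5 \right)} \right)} - -6160\right) - 2357} = \frac{1}{\left(\left(5 - 3 \left(-5\right)\right) - -6160\right) - 2357} = \frac{1}{\left(\left(5 - -15\right) + 6160\right) - 2357} = \frac{1}{\left(\left(5 + 15\right) + 6160\right) - 2357} = \frac{1}{\left(20 + 6160\right) - 2357} = \frac{1}{6180 - 2357} = \frac{1}{3823}$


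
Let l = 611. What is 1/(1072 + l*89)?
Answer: 1/55451 ≈ 1.8034e-5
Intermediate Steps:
1/(1072 + l*89) = 1/(1072 + 611*89) = 1/(1072 + 54379) = 1/55451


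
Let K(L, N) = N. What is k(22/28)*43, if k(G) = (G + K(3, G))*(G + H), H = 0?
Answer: 5203/98 ≈ 53.092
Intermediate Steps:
k(G) = 2*G² (k(G) = (G + G)*(G + 0) = (2*G)*G = 2*G²)
k(22/28)*43 = (2*(22/28)²)*43 = (2*(22*(1/28))²)*43 = (2*(11/14)²)*43 = (2*(121/196))*43 = (121/98)*43 = 5203/98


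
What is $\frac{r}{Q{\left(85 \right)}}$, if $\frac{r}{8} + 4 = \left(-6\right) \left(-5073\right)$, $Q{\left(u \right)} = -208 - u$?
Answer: $- \frac{243472}{293} \approx -830.96$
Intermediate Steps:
$r = 243472$ ($r = -32 + 8 \left(\left(-6\right) \left(-5073\right)\right) = -32 + 8 \cdot 30438 = -32 + 243504 = 243472$)
$\frac{r}{Q{\left(85 \right)}} = \frac{243472}{-208 - 85} = \frac{243472}{-293} = 243472 \left(- \frac{1}{293}\right) = - \frac{243472}{293}$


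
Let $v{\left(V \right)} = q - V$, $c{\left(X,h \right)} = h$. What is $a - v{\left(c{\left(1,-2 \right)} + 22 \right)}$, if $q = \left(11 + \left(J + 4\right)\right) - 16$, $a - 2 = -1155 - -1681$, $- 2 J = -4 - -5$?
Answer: $\frac{1099}{2} \approx 549.5$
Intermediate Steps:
$J = - \frac{1}{2}$ ($J = - \frac{-4 - -5}{2} = - \frac{-4 + 5}{2} = \left(- \frac{1}{2}\right) 1 = - \frac{1}{2} \approx -0.5$)
$a = 528$ ($a = 2 - -526 = 2 + \left(-1155 + 1681\right) = 2 + 526 = 528$)
$q = - \frac{3}{2}$ ($q = \left(11 + \left(- \frac{1}{2} + 4\right)\right) - 16 = \left(11 + \frac{7}{2}\right) - 16 = \frac{29}{2} - 16 = - \frac{3}{2} \approx -1.5$)
$v{\left(V \right)} = - \frac{3}{2} - V$
$a - v{\left(c{\left(1,-2 \right)} + 22 \right)} = 528 - \left(- \frac{3}{2} - \left(-2 + 22\right)\right) = 528 - \left(- \frac{3}{2} - 20\right) = 528 - - \frac{43}{2} = 528 + \frac{43}{2} = \frac{1099}{2}$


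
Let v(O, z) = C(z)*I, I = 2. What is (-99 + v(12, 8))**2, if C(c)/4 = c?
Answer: 1225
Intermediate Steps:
C(c) = 4*c
v(O, z) = 8*z (v(O, z) = (4*z)*2 = 8*z)
(-99 + v(12, 8))**2 = (-99 + 8*8)**2 = (-99 + 64)**2 = (-35)**2 = 1225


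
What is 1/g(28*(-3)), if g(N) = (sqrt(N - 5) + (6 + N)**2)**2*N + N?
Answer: I/(672*(-4626871*I + 1521*sqrt(89))) ≈ -3.2162e-10 + 9.9742e-13*I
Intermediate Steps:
g(N) = N + N*(sqrt(-5 + N) + (6 + N)**2)**2 (g(N) = (sqrt(-5 + N) + (6 + N)**2)**2*N + N = N*(sqrt(-5 + N) + (6 + N)**2)**2 + N = N + N*(sqrt(-5 + N) + (6 + N)**2)**2)
1/g(28*(-3)) = 1/((28*(-3))*(1 + (sqrt(-5 + 28*(-3)) + (6 + 28*(-3))**2)**2)) = 1/(-84*(1 + (sqrt(-5 - 84) + (6 - 84)**2)**2)) = 1/(-84*(1 + (sqrt(-89) + (-78)**2)**2)) = 1/(-84*(1 + (I*sqrt(89) + 6084)**2)) = 1/(-84*(1 + (6084 + I*sqrt(89))**2)) = 1/(-84 - 84*(6084 + I*sqrt(89))**2)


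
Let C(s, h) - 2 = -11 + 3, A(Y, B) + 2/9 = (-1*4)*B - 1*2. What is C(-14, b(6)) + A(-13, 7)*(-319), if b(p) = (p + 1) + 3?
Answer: 86714/9 ≈ 9634.9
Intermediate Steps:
A(Y, B) = -20/9 - 4*B (A(Y, B) = -2/9 + ((-1*4)*B - 1*2) = -2/9 + (-4*B - 2) = -2/9 + (-2 - 4*B) = -20/9 - 4*B)
b(p) = 4 + p (b(p) = (1 + p) + 3 = 4 + p)
C(s, h) = -6 (C(s, h) = 2 + (-11 + 3) = 2 - 8 = -6)
C(-14, b(6)) + A(-13, 7)*(-319) = -6 + (-20/9 - 4*7)*(-319) = -6 + (-20/9 - 28)*(-319) = -6 - 272/9*(-319) = -6 + 86768/9 = 86714/9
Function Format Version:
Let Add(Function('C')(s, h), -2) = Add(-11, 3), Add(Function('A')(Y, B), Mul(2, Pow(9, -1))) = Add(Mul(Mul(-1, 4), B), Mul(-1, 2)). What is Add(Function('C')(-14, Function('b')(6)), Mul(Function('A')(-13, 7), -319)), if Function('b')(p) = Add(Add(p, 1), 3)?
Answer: Rational(86714, 9) ≈ 9634.9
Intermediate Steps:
Function('A')(Y, B) = Add(Rational(-20, 9), Mul(-4, B)) (Function('A')(Y, B) = Add(Rational(-2, 9), Add(Mul(Mul(-1, 4), B), Mul(-1, 2))) = Add(Rational(-2, 9), Add(Mul(-4, B), -2)) = Add(Rational(-2, 9), Add(-2, Mul(-4, B))) = Add(Rational(-20, 9), Mul(-4, B)))
Function('b')(p) = Add(4, p) (Function('b')(p) = Add(Add(1, p), 3) = Add(4, p))
Function('C')(s, h) = -6 (Function('C')(s, h) = Add(2, Add(-11, 3)) = Add(2, -8) = -6)
Add(Function('C')(-14, Function('b')(6)), Mul(Function('A')(-13, 7), -319)) = Add(-6, Mul(Add(Rational(-20, 9), Mul(-4, 7)), -319)) = Add(-6, Mul(Add(Rational(-20, 9), -28), -319)) = Add(-6, Mul(Rational(-272, 9), -319)) = Add(-6, Rational(86768, 9)) = Rational(86714, 9)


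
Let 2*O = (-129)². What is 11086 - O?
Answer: 5531/2 ≈ 2765.5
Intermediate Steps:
O = 16641/2 (O = (½)*(-129)² = (½)*16641 = 16641/2 ≈ 8320.5)
11086 - O = 11086 - 1*16641/2 = 11086 - 16641/2 = 5531/2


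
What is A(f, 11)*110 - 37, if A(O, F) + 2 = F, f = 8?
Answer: 953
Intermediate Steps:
A(O, F) = -2 + F
A(f, 11)*110 - 37 = (-2 + 11)*110 - 37 = 9*110 - 37 = 990 - 37 = 953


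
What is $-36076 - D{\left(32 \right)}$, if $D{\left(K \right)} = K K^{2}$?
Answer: $-68844$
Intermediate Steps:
$D{\left(K \right)} = K^{3}$
$-36076 - D{\left(32 \right)} = -36076 - 32^{3} = -36076 - 32768 = -68844$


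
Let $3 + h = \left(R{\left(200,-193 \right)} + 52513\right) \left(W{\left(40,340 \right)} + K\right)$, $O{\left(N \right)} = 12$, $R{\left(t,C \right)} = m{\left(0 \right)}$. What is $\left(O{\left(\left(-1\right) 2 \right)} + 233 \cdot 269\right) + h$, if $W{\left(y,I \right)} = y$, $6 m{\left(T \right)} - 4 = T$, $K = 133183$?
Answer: $\frac{20988272701}{3} \approx 6.9961 \cdot 10^{9}$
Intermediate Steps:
$m{\left(T \right)} = \frac{2}{3} + \frac{T}{6}$
$R{\left(t,C \right)} = \frac{2}{3}$ ($R{\left(t,C \right)} = \frac{2}{3} + \frac{1}{6} \cdot 0 = \frac{2}{3} + 0 = \frac{2}{3}$)
$h = \frac{20988084634}{3}$ ($h = -3 + \left(\frac{2}{3} + 52513\right) \left(40 + 133183\right) = -3 + \frac{157541}{3} \cdot 133223 = -3 + \frac{20988084643}{3} = \frac{20988084634}{3} \approx 6.996 \cdot 10^{9}$)
$\left(O{\left(\left(-1\right) 2 \right)} + 233 \cdot 269\right) + h = \left(12 + 233 \cdot 269\right) + \frac{20988084634}{3} = \left(12 + 62677\right) + \frac{20988084634}{3} = 62689 + \frac{20988084634}{3} = \frac{20988272701}{3}$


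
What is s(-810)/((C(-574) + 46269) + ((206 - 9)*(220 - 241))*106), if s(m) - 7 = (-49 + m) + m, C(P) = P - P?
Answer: 554/130751 ≈ 0.0042371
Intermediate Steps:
C(P) = 0
s(m) = -42 + 2*m (s(m) = 7 + ((-49 + m) + m) = 7 + (-49 + 2*m) = -42 + 2*m)
s(-810)/((C(-574) + 46269) + ((206 - 9)*(220 - 241))*106) = (-42 + 2*(-810))/((0 + 46269) + ((206 - 9)*(220 - 241))*106) = (-42 - 1620)/(46269 + (197*(-21))*106) = -1662/(46269 - 4137*106) = -1662/(46269 - 438522) = -1662/(-392253) = -1662*(-1/392253) = 554/130751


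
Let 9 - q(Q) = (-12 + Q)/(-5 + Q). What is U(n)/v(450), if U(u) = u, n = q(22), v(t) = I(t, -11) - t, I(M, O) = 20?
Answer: -143/7310 ≈ -0.019562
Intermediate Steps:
q(Q) = 9 - (-12 + Q)/(-5 + Q)
v(t) = 20 - t
n = 143/17 (n = (-33 + 8*22)/(-5 + 22) = (-33 + 176)/17 = (1/17)*143 = 143/17 ≈ 8.4118)
U(n)/v(450) = 143/(17*(20 - 1*450)) = 143/(17*(20 - 450)) = (143/17)/(-430) = (143/17)*(-1/430) = -143/7310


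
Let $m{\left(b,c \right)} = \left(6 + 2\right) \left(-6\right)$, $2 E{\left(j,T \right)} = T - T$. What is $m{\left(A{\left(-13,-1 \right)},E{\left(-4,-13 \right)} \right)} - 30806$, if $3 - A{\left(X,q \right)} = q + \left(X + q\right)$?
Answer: $-30854$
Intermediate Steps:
$E{\left(j,T \right)} = 0$ ($E{\left(j,T \right)} = \frac{T - T}{2} = \frac{1}{2} \cdot 0 = 0$)
$A{\left(X,q \right)} = 3 - X - 2 q$ ($A{\left(X,q \right)} = 3 - \left(q + \left(X + q\right)\right) = 3 - \left(X + 2 q\right) = 3 - X - 2 q$)
$m{\left(b,c \right)} = -48$ ($m{\left(b,c \right)} = 8 \left(-6\right) = -48$)
$m{\left(A{\left(-13,-1 \right)},E{\left(-4,-13 \right)} \right)} - 30806 = -48 - 30806 = -30854$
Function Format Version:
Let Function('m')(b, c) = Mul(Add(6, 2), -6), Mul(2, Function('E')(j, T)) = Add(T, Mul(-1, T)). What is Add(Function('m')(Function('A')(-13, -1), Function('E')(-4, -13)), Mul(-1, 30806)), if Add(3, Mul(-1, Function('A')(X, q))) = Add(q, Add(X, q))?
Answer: -30854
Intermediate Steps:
Function('E')(j, T) = 0 (Function('E')(j, T) = Mul(Rational(1, 2), Add(T, Mul(-1, T))) = Mul(Rational(1, 2), 0) = 0)
Function('A')(X, q) = Add(3, Mul(-1, X), Mul(-2, q)) (Function('A')(X, q) = Add(3, Mul(-1, Add(q, Add(X, q)))) = Add(3, Mul(-1, Add(X, Mul(2, q)))) = Add(3, Add(Mul(-1, X), Mul(-2, q))) = Add(3, Mul(-1, X), Mul(-2, q)))
Function('m')(b, c) = -48 (Function('m')(b, c) = Mul(8, -6) = -48)
Add(Function('m')(Function('A')(-13, -1), Function('E')(-4, -13)), Mul(-1, 30806)) = Add(-48, Mul(-1, 30806)) = Add(-48, -30806) = -30854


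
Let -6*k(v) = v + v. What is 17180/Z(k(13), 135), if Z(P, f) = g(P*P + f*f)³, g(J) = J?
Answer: 3131055/1106653999053346 ≈ 2.8293e-9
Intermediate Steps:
k(v) = -v/3 (k(v) = -(v + v)/6 = -v/3)
Z(P, f) = (P² + f²)³ (Z(P, f) = (P*P + f*f)³ = (P² + f²)³)
17180/Z(k(13), 135) = 17180/(((-⅓*13)² + 135²)³) = 17180/(((-13/3)² + 18225)³) = 17180/((169/9 + 18225)³) = 17180/((164194/9)³) = 17180/(4426615996213384/729) = 17180*(729/4426615996213384) = 3131055/1106653999053346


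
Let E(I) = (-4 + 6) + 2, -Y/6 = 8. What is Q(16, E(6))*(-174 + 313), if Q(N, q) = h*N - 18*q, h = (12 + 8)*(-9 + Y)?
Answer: -2545368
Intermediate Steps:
Y = -48 (Y = -6*8 = -48)
h = -1140 (h = (12 + 8)*(-9 - 48) = 20*(-57) = -1140)
E(I) = 4 (E(I) = 2 + 2 = 4)
Q(N, q) = -1140*N - 18*q
Q(16, E(6))*(-174 + 313) = (-1140*16 - 18*4)*(-174 + 313) = (-18240 - 72)*139 = -18312*139 = -2545368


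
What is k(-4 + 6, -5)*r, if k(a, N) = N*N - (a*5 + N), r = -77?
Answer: -1540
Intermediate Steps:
k(a, N) = N² - N - 5*a (k(a, N) = N² - (5*a + N) = N² - (N + 5*a) = N² + (-N - 5*a) = N² - N - 5*a)
k(-4 + 6, -5)*r = ((-5)² - 1*(-5) - 5*(-4 + 6))*(-77) = (25 + 5 - 5*2)*(-77) = (25 + 5 - 10)*(-77) = 20*(-77) = -1540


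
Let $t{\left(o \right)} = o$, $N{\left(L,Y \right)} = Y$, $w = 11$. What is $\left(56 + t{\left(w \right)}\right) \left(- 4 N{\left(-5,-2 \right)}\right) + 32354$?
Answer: $32890$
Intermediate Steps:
$\left(56 + t{\left(w \right)}\right) \left(- 4 N{\left(-5,-2 \right)}\right) + 32354 = \left(56 + 11\right) \left(\left(-4\right) \left(-2\right)\right) + 32354 = 67 \cdot 8 + 32354 = 536 + 32354 = 32890$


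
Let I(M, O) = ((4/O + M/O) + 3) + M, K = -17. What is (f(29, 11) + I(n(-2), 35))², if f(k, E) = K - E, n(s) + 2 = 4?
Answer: 638401/1225 ≈ 521.14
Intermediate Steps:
n(s) = 2 (n(s) = -2 + 4 = 2)
f(k, E) = -17 - E
I(M, O) = 3 + M + 4/O + M/O (I(M, O) = (3 + 4/O + M/O) + M = 3 + M + 4/O + M/O)
(f(29, 11) + I(n(-2), 35))² = ((-17 - 1*11) + (4 + 2 + 35*(3 + 2))/35)² = ((-17 - 11) + (4 + 2 + 35*5)/35)² = (-28 + (4 + 2 + 175)/35)² = (-28 + (1/35)*181)² = (-28 + 181/35)² = (-799/35)² = 638401/1225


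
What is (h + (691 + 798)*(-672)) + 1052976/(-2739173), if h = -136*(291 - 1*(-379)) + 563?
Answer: -2988890759521/2739173 ≈ -1.0912e+6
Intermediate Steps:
h = -90557 (h = -136*(291 + 379) + 563 = -136*670 + 563 = -91120 + 563 = -90557)
(h + (691 + 798)*(-672)) + 1052976/(-2739173) = (-90557 + (691 + 798)*(-672)) + 1052976/(-2739173) = (-90557 + 1489*(-672)) + 1052976*(-1/2739173) = (-90557 - 1000608) - 1052976/2739173 = -1091165 - 1052976/2739173 = -2988890759521/2739173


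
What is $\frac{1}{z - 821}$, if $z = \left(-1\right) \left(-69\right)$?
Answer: $- \frac{1}{752} \approx -0.0013298$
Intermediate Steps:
$z = 69$
$\frac{1}{z - 821} = \frac{1}{69 - 821} = \frac{1}{-752} = - \frac{1}{752}$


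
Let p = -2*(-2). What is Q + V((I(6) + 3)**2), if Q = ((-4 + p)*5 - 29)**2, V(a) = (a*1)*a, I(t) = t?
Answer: 7402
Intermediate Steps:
p = 4
V(a) = a**2 (V(a) = a*a = a**2)
Q = 841 (Q = ((-4 + 4)*5 - 29)**2 = (0*5 - 29)**2 = (0 - 29)**2 = (-29)**2 = 841)
Q + V((I(6) + 3)**2) = 841 + ((6 + 3)**2)**2 = 841 + (9**2)**2 = 841 + 81**2 = 841 + 6561 = 7402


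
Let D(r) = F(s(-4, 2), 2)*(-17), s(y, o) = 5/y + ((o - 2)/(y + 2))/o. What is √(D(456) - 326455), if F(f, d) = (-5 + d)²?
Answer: 4*I*√20413 ≈ 571.5*I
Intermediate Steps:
s(y, o) = 5/y + (-2 + o)/(o*(2 + y)) (s(y, o) = 5/y + ((-2 + o)/(2 + y))/o = 5/y + (-2 + o)/(o*(2 + y)))
D(r) = -153 (D(r) = (-5 + 2)²*(-17) = (-3)²*(-17) = 9*(-17) = -153)
√(D(456) - 326455) = √(-153 - 326455) = √(-326608) = 4*I*√20413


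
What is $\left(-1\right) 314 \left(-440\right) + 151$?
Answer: $138311$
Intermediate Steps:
$\left(-1\right) 314 \left(-440\right) + 151 = \left(-314\right) \left(-440\right) + 151 = 138160 + 151 = 138311$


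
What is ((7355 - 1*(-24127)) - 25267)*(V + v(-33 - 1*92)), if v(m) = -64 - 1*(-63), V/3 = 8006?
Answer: 149265655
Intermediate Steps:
V = 24018 (V = 3*8006 = 24018)
v(m) = -1 (v(m) = -64 + 63 = -1)
((7355 - 1*(-24127)) - 25267)*(V + v(-33 - 1*92)) = ((7355 - 1*(-24127)) - 25267)*(24018 - 1) = ((7355 + 24127) - 25267)*24017 = (31482 - 25267)*24017 = 6215*24017 = 149265655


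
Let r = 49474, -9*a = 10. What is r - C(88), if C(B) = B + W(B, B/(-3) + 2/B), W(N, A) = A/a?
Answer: 21718233/440 ≈ 49360.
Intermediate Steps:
a = -10/9 (a = -⅑*10 = -10/9 ≈ -1.1111)
W(N, A) = -9*A/10 (W(N, A) = A/(-10/9) = A*(-9/10) = -9*A/10)
C(B) = -9/(5*B) + 13*B/10 (C(B) = B - 9*(B/(-3) + 2/B)/10 = B - 9*(B*(-⅓) + 2/B)/10 = B - 9*(-B/3 + 2/B)/10 = B - 9*(2/B - B/3)/10 = B + (-9/(5*B) + 3*B/10) = -9/(5*B) + 13*B/10)
r - C(88) = 49474 - (-18 + 13*88²)/(10*88) = 49474 - (-18 + 13*7744)/(10*88) = 49474 - (-18 + 100672)/(10*88) = 49474 - 100654/(10*88) = 49474 - 1*50327/440 = 49474 - 50327/440 = 21718233/440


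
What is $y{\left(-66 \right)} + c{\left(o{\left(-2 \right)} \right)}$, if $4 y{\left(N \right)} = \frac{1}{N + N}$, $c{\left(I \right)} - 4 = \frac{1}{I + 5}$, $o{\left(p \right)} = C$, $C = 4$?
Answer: $\frac{6509}{1584} \approx 4.1092$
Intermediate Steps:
$o{\left(p \right)} = 4$
$c{\left(I \right)} = 4 + \frac{1}{5 + I}$ ($c{\left(I \right)} = 4 + \frac{1}{I + 5} = 4 + \frac{1}{5 + I}$)
$y{\left(N \right)} = \frac{1}{8 N}$ ($y{\left(N \right)} = \frac{1}{4 \left(N + N\right)} = \frac{1}{4 \cdot 2 N} = \frac{\frac{1}{2} \frac{1}{N}}{4} = \frac{1}{8 N}$)
$y{\left(-66 \right)} + c{\left(o{\left(-2 \right)} \right)} = \frac{1}{8 \left(-66\right)} + \frac{21 + 4 \cdot 4}{5 + 4} = \frac{1}{8} \left(- \frac{1}{66}\right) + \frac{21 + 16}{9} = - \frac{1}{528} + \frac{1}{9} \cdot 37 = - \frac{1}{528} + \frac{37}{9} = \frac{6509}{1584}$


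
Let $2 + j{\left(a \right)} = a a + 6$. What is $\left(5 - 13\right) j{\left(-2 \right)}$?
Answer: $-64$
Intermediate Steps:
$j{\left(a \right)} = 4 + a^{2}$ ($j{\left(a \right)} = -2 + \left(a a + 6\right) = -2 + \left(a^{2} + 6\right) = -2 + \left(6 + a^{2}\right) = 4 + a^{2}$)
$\left(5 - 13\right) j{\left(-2 \right)} = \left(5 - 13\right) \left(4 + \left(-2\right)^{2}\right) = - 8 \left(4 + 4\right) = \left(-8\right) 8 = -64$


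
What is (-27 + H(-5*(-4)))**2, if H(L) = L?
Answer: 49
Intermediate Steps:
(-27 + H(-5*(-4)))**2 = (-27 - 5*(-4))**2 = (-27 + 20)**2 = (-7)**2 = 49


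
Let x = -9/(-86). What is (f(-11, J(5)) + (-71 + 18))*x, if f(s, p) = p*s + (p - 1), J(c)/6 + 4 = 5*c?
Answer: -5913/43 ≈ -137.51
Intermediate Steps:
J(c) = -24 + 30*c (J(c) = -24 + 6*(5*c) = -24 + 30*c)
f(s, p) = -1 + p + p*s (f(s, p) = p*s + (-1 + p) = -1 + p + p*s)
x = 9/86 (x = -9*(-1/86) = 9/86 ≈ 0.10465)
(f(-11, J(5)) + (-71 + 18))*x = ((-1 + (-24 + 30*5) + (-24 + 30*5)*(-11)) + (-71 + 18))*(9/86) = ((-1 + (-24 + 150) + (-24 + 150)*(-11)) - 53)*(9/86) = ((-1 + 126 + 126*(-11)) - 53)*(9/86) = ((-1 + 126 - 1386) - 53)*(9/86) = (-1261 - 53)*(9/86) = -1314*9/86 = -5913/43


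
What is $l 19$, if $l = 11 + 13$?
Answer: $456$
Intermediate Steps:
$l = 24$
$l 19 = 24 \cdot 19 = 456$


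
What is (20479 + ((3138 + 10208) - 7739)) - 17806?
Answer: 8280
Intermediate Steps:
(20479 + ((3138 + 10208) - 7739)) - 17806 = (20479 + (13346 - 7739)) - 17806 = (20479 + 5607) - 17806 = 26086 - 17806 = 8280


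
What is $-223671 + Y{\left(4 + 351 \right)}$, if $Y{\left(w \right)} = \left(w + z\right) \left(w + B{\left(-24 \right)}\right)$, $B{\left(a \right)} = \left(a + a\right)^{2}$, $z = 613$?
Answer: $2350241$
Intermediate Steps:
$B{\left(a \right)} = 4 a^{2}$ ($B{\left(a \right)} = \left(2 a\right)^{2} = 4 a^{2}$)
$Y{\left(w \right)} = \left(613 + w\right) \left(2304 + w\right)$ ($Y{\left(w \right)} = \left(w + 613\right) \left(w + 4 \left(-24\right)^{2}\right) = \left(613 + w\right) \left(w + 4 \cdot 576\right) = \left(613 + w\right) \left(w + 2304\right) = \left(613 + w\right) \left(2304 + w\right)$)
$-223671 + Y{\left(4 + 351 \right)} = -223671 + \left(1412352 + \left(4 + 351\right)^{2} + 2917 \left(4 + 351\right)\right) = -223671 + \left(1412352 + 355^{2} + 2917 \cdot 355\right) = -223671 + \left(1412352 + 126025 + 1035535\right) = -223671 + 2573912 = 2350241$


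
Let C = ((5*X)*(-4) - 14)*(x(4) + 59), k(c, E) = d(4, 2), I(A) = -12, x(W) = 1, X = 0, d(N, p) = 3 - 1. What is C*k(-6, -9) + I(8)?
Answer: -1692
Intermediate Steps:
d(N, p) = 2
k(c, E) = 2
C = -840 (C = ((5*0)*(-4) - 14)*(1 + 59) = (0*(-4) - 14)*60 = (0 - 14)*60 = -14*60 = -840)
C*k(-6, -9) + I(8) = -840*2 - 12 = -1680 - 12 = -1692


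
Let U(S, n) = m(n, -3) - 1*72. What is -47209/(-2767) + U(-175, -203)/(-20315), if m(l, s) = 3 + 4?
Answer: 191846138/11242321 ≈ 17.065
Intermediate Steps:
m(l, s) = 7
U(S, n) = -65 (U(S, n) = 7 - 1*72 = 7 - 72 = -65)
-47209/(-2767) + U(-175, -203)/(-20315) = -47209/(-2767) - 65/(-20315) = -47209*(-1/2767) - 65*(-1/20315) = 47209/2767 + 13/4063 = 191846138/11242321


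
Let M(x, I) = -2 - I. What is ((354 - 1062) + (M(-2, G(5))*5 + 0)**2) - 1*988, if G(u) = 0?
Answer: -1596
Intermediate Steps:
((354 - 1062) + (M(-2, G(5))*5 + 0)**2) - 1*988 = ((354 - 1062) + ((-2 - 1*0)*5 + 0)**2) - 1*988 = (-708 + ((-2 + 0)*5 + 0)**2) - 988 = (-708 + (-2*5 + 0)**2) - 988 = (-708 + (-10 + 0)**2) - 988 = (-708 + (-10)**2) - 988 = (-708 + 100) - 988 = -608 - 988 = -1596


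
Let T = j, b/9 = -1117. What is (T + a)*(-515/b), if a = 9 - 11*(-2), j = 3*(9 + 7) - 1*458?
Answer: -195185/10053 ≈ -19.416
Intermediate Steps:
b = -10053 (b = 9*(-1117) = -10053)
j = -410 (j = 3*16 - 458 = 48 - 458 = -410)
T = -410
a = 31 (a = 9 + 22 = 31)
(T + a)*(-515/b) = (-410 + 31)*(-515/(-10053)) = -(-195185)*(-1)/10053 = -379*515/10053 = -195185/10053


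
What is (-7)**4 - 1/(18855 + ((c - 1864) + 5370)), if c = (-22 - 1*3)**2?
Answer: 55189385/22986 ≈ 2401.0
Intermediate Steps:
c = 625 (c = (-22 - 3)**2 = (-25)**2 = 625)
(-7)**4 - 1/(18855 + ((c - 1864) + 5370)) = (-7)**4 - 1/(18855 + ((625 - 1864) + 5370)) = 2401 - 1/(18855 + (-1239 + 5370)) = 2401 - 1/(18855 + 4131) = 2401 - 1/22986 = 55189385/22986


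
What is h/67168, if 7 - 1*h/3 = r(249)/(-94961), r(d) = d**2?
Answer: 272523/797292556 ≈ 0.00034181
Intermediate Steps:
h = 2180184/94961 (h = 21 - 3*249**2/(-94961) = 21 - 186003*(-1)/94961 = 21 - 3*(-62001/94961) = 21 + 186003/94961 = 2180184/94961 ≈ 22.959)
h/67168 = (2180184/94961)/67168 = (2180184/94961)*(1/67168) = 272523/797292556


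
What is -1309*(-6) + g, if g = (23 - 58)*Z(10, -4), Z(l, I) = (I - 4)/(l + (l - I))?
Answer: 23597/3 ≈ 7865.7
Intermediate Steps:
Z(l, I) = (-4 + I)/(-I + 2*l)
g = 35/3 (g = (23 - 58)*((4 - 1*(-4))/(-4 - 2*10)) = -35*(4 + 4)/(-4 - 20) = -35*8/(-24) = -(-35)*8/24 = -35*(-⅓) = 35/3 ≈ 11.667)
-1309*(-6) + g = -1309*(-6) + 35/3 = 7854 + 35/3 = 23597/3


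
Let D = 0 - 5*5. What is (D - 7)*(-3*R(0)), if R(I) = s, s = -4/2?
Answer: -192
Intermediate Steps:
s = -2 (s = -4*1/2 = -2)
R(I) = -2
D = -25 (D = 0 - 25 = -25)
(D - 7)*(-3*R(0)) = (-25 - 7)*(-3*(-2)) = -32*6 = -192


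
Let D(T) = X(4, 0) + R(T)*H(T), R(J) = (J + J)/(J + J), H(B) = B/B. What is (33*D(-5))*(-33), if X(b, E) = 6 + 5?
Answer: -13068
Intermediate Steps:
H(B) = 1
X(b, E) = 11
R(J) = 1 (R(J) = (2*J)/((2*J)) = (2*J)*(1/(2*J)) = 1)
D(T) = 12 (D(T) = 11 + 1*1 = 11 + 1 = 12)
(33*D(-5))*(-33) = (33*12)*(-33) = 396*(-33) = -13068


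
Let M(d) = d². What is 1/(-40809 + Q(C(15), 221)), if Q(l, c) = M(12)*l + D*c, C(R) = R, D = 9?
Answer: -1/36660 ≈ -2.7278e-5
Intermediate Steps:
Q(l, c) = 9*c + 144*l (Q(l, c) = 12²*l + 9*c = 144*l + 9*c = 9*c + 144*l)
1/(-40809 + Q(C(15), 221)) = 1/(-40809 + (9*221 + 144*15)) = 1/(-40809 + (1989 + 2160)) = 1/(-40809 + 4149) = 1/(-36660) = -1/36660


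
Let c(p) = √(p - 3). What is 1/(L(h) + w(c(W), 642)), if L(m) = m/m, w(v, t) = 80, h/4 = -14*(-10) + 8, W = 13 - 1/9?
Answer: 1/81 ≈ 0.012346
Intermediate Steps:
W = 116/9 (W = 13 - 1*⅑ = 13 - ⅑ = 116/9 ≈ 12.889)
h = 592 (h = 4*(-14*(-10) + 8) = 4*(140 + 8) = 4*148 = 592)
c(p) = √(-3 + p)
L(m) = 1
1/(L(h) + w(c(W), 642)) = 1/(1 + 80) = 1/81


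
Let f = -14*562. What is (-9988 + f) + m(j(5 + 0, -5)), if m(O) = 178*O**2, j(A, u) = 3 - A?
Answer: -17144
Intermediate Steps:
f = -7868
(-9988 + f) + m(j(5 + 0, -5)) = (-9988 - 7868) + 178*(3 - (5 + 0))**2 = -17856 + 178*(3 - 1*5)**2 = -17856 + 178*(3 - 5)**2 = -17856 + 178*(-2)**2 = -17856 + 178*4 = -17856 + 712 = -17144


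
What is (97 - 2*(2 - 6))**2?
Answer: 11025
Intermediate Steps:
(97 - 2*(2 - 6))**2 = (97 - 2*(-4))**2 = (97 + 8)**2 = 105**2 = 11025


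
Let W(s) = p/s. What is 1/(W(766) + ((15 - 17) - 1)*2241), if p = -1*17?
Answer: -766/5149835 ≈ -0.00014874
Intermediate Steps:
p = -17
W(s) = -17/s
1/(W(766) + ((15 - 17) - 1)*2241) = 1/(-17/766 + ((15 - 17) - 1)*2241) = 1/(-17*1/766 + (-2 - 1)*2241) = 1/(-17/766 - 3*2241) = 1/(-17/766 - 6723) = 1/(-5149835/766) = -766/5149835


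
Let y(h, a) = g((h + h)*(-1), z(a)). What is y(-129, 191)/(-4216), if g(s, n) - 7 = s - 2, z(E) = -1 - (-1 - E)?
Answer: -263/4216 ≈ -0.062381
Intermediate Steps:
z(E) = E (z(E) = -1 + (1 + E) = E)
g(s, n) = 5 + s (g(s, n) = 7 + (s - 2) = 7 + (-2 + s) = 5 + s)
y(h, a) = 5 - 2*h (y(h, a) = 5 + (h + h)*(-1) = 5 + (2*h)*(-1) = 5 - 2*h)
y(-129, 191)/(-4216) = (5 - 2*(-129))/(-4216) = (5 + 258)*(-1/4216) = 263*(-1/4216) = -263/4216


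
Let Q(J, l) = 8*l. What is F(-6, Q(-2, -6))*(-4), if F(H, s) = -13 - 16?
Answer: 116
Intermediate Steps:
F(H, s) = -29
F(-6, Q(-2, -6))*(-4) = -29*(-4) = 116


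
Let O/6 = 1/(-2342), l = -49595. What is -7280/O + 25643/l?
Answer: 422791346671/148785 ≈ 2.8416e+6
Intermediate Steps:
O = -3/1171 (O = 6/(-2342) = 6*(-1/2342) = -3/1171 ≈ -0.0025619)
-7280/O + 25643/l = -7280/(-3/1171) + 25643/(-49595) = -7280*(-1171/3) + 25643*(-1/49595) = 8524880/3 - 25643/49595 = 422791346671/148785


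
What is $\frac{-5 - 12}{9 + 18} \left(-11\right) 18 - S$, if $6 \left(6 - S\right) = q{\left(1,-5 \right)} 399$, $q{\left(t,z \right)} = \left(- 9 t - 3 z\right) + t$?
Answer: $\frac{3505}{6} \approx 584.17$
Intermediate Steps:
$q{\left(t,z \right)} = - 8 t - 3 z$
$S = - \frac{919}{2}$ ($S = 6 - \frac{\left(\left(-8\right) 1 - -15\right) 399}{6} = 6 - \frac{\left(-8 + 15\right) 399}{6} = 6 - \frac{7 \cdot 399}{6} = 6 - \frac{931}{2} = - \frac{919}{2} \approx -459.5$)
$\frac{-5 - 12}{9 + 18} \left(-11\right) 18 - S = \frac{-5 - 12}{9 + 18} \left(-11\right) 18 - - \frac{919}{2} = - \frac{17}{27} \left(-11\right) 18 + \frac{919}{2} = \left(-17\right) \frac{1}{27} \left(-11\right) 18 + \frac{919}{2} = \left(- \frac{17}{27}\right) \left(-11\right) 18 + \frac{919}{2} = \frac{187}{27} \cdot 18 + \frac{919}{2} = \frac{374}{3} + \frac{919}{2} = \frac{3505}{6}$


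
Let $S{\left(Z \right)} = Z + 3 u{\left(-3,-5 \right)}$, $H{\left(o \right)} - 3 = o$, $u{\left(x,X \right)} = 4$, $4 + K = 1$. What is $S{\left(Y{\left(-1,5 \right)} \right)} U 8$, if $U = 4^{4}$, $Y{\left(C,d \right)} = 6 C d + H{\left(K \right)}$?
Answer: $-36864$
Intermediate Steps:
$K = -3$ ($K = -4 + 1 = -3$)
$H{\left(o \right)} = 3 + o$
$Y{\left(C,d \right)} = 6 C d$ ($Y{\left(C,d \right)} = 6 C d + \left(3 - 3\right) = 6 C d + 0 = 6 C d$)
$S{\left(Z \right)} = 12 + Z$ ($S{\left(Z \right)} = Z + 3 \cdot 4 = Z + 12 = 12 + Z$)
$U = 256$
$S{\left(Y{\left(-1,5 \right)} \right)} U 8 = \left(12 + 6 \left(-1\right) 5\right) 256 \cdot 8 = \left(12 - 30\right) 256 \cdot 8 = \left(-18\right) 256 \cdot 8 = \left(-4608\right) 8 = -36864$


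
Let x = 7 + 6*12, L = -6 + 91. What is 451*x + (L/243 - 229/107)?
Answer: 926343077/26001 ≈ 35627.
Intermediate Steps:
L = 85
x = 79 (x = 7 + 72 = 79)
451*x + (L/243 - 229/107) = 451*79 + (85/243 - 229/107) = 35629 + (85*(1/243) - 229*1/107) = 35629 + (85/243 - 229/107) = 35629 - 46552/26001 = 926343077/26001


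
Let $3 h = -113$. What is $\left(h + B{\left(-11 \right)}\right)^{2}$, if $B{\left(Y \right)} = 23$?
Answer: $\frac{1936}{9} \approx 215.11$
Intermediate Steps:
$h = - \frac{113}{3}$ ($h = \frac{1}{3} \left(-113\right) = - \frac{113}{3} \approx -37.667$)
$\left(h + B{\left(-11 \right)}\right)^{2} = \left(- \frac{113}{3} + 23\right)^{2} = \left(- \frac{44}{3}\right)^{2} = \frac{1936}{9}$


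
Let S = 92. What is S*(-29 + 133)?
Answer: 9568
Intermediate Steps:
S*(-29 + 133) = 92*(-29 + 133) = 92*104 = 9568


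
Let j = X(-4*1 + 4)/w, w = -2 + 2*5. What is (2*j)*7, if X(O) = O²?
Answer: 0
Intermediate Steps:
w = 8 (w = -2 + 10 = 8)
j = 0 (j = (-4*1 + 4)²/8 = (-4 + 4)²*(⅛) = 0²*(⅛) = 0*(⅛) = 0)
(2*j)*7 = (2*0)*7 = 0*7 = 0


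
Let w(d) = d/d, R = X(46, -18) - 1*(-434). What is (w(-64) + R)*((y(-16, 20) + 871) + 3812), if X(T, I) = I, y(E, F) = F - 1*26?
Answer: 1950309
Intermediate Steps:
y(E, F) = -26 + F (y(E, F) = F - 26 = -26 + F)
R = 416 (R = -18 - 1*(-434) = -18 + 434 = 416)
w(d) = 1
(w(-64) + R)*((y(-16, 20) + 871) + 3812) = (1 + 416)*(((-26 + 20) + 871) + 3812) = 417*((-6 + 871) + 3812) = 417*(865 + 3812) = 417*4677 = 1950309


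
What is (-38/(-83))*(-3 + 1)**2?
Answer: 152/83 ≈ 1.8313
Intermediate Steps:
(-38/(-83))*(-3 + 1)**2 = -38*(-1/83)*(-2)**2 = (38/83)*4 = 152/83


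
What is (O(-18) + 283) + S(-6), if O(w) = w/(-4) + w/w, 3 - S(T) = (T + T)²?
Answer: 295/2 ≈ 147.50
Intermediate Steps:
S(T) = 3 - 4*T² (S(T) = 3 - (T + T)² = 3 - (2*T)² = 3 - 4*T²)
O(w) = 1 - w/4 (O(w) = w*(-¼) + 1 = -w/4 + 1 = 1 - w/4)
(O(-18) + 283) + S(-6) = ((1 - ¼*(-18)) + 283) + (3 - 4*(-6)²) = ((1 + 9/2) + 283) + (3 - 4*36) = (11/2 + 283) + (3 - 144) = 577/2 - 141 = 295/2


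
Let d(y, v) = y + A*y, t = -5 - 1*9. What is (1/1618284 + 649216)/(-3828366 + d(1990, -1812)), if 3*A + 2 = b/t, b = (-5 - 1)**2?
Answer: -7354311057415/43379492186528 ≈ -0.16953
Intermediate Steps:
t = -14 (t = -5 - 9 = -14)
b = 36 (b = (-6)**2 = 36)
A = -32/21 (A = -2/3 + (36/(-14))/3 = -2/3 + (36*(-1/14))/3 = -2/3 + (1/3)*(-18/7) = -2/3 - 6/7 = -32/21 ≈ -1.5238)
d(y, v) = -11*y/21 (d(y, v) = y - 32*y/21 = -11*y/21)
(1/1618284 + 649216)/(-3828366 + d(1990, -1812)) = (1/1618284 + 649216)/(-3828366 - 11/21*1990) = (1/1618284 + 649216)/(-3828366 - 21890/21) = 1050615865345/(1618284*(-80417576/21)) = (1050615865345/1618284)*(-21/80417576) = -7354311057415/43379492186528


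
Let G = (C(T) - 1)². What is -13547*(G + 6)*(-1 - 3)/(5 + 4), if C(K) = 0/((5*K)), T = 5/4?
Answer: 379316/9 ≈ 42146.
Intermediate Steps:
T = 5/4 (T = 5*(¼) = 5/4 ≈ 1.2500)
C(K) = 0 (C(K) = 0*(1/(5*K)) = 0)
G = 1 (G = (0 - 1)² = (-1)² = 1)
-13547*(G + 6)*(-1 - 3)/(5 + 4) = -13547*(1 + 6)*(-1 - 3)/(5 + 4) = -94829*(-4/9) = -94829*(-4*⅑) = -94829*(-4)/9 = -13547*(-28/9) = 379316/9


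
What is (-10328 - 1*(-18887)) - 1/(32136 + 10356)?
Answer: 363689027/42492 ≈ 8559.0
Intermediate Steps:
(-10328 - 1*(-18887)) - 1/(32136 + 10356) = (-10328 + 18887) - 1/42492 = 8559 - 1*1/42492 = 8559 - 1/42492 = 363689027/42492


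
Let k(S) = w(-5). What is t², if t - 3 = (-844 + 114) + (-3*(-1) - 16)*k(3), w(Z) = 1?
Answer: 547600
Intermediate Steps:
k(S) = 1
t = -740 (t = 3 + ((-844 + 114) + (-3*(-1) - 16)*1) = 3 + (-730 + (3 - 16)*1) = 3 + (-730 - 13*1) = 3 + (-730 - 13) = 3 - 743 = -740)
t² = (-740)² = 547600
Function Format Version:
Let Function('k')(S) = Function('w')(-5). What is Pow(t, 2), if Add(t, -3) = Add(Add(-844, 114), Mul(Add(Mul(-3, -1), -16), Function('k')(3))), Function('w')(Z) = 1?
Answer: 547600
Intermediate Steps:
Function('k')(S) = 1
t = -740 (t = Add(3, Add(Add(-844, 114), Mul(Add(Mul(-3, -1), -16), 1))) = Add(3, Add(-730, Mul(Add(3, -16), 1))) = Add(3, Add(-730, Mul(-13, 1))) = Add(3, Add(-730, -13)) = Add(3, -743) = -740)
Pow(t, 2) = Pow(-740, 2) = 547600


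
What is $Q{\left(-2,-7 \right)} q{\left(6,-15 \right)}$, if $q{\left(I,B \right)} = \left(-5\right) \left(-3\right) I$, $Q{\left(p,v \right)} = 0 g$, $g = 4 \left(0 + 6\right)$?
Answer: $0$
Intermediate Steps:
$g = 24$ ($g = 4 \cdot 6 = 24$)
$Q{\left(p,v \right)} = 0$ ($Q{\left(p,v \right)} = 0 \cdot 24 = 0$)
$q{\left(I,B \right)} = 15 I$
$Q{\left(-2,-7 \right)} q{\left(6,-15 \right)} = 0 \cdot 15 \cdot 6 = 0 \cdot 90 = 0$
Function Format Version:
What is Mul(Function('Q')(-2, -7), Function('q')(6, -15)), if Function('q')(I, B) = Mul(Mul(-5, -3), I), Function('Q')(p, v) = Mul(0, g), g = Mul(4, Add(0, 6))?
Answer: 0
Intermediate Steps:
g = 24 (g = Mul(4, 6) = 24)
Function('Q')(p, v) = 0 (Function('Q')(p, v) = Mul(0, 24) = 0)
Function('q')(I, B) = Mul(15, I)
Mul(Function('Q')(-2, -7), Function('q')(6, -15)) = Mul(0, Mul(15, 6)) = Mul(0, 90) = 0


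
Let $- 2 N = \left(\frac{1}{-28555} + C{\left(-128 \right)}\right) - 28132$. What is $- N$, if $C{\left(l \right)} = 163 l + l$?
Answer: $- \frac{1402735821}{57110} \approx -24562.0$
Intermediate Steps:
$C{\left(l \right)} = 164 l$
$N = \frac{1402735821}{57110}$ ($N = - \frac{\left(\frac{1}{-28555} + 164 \left(-128\right)\right) - 28132}{2} = - \frac{\left(- \frac{1}{28555} - 20992\right) - 28132}{2} = - \frac{- \frac{599426561}{28555} - 28132}{2} = \left(- \frac{1}{2}\right) \left(- \frac{1402735821}{28555}\right) = \frac{1402735821}{57110} \approx 24562.0$)
$- N = \left(-1\right) \frac{1402735821}{57110} = - \frac{1402735821}{57110}$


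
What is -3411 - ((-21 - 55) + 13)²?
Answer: -7380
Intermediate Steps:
-3411 - ((-21 - 55) + 13)² = -3411 - (-76 + 13)² = -3411 - 1*(-63)² = -3411 - 1*3969 = -3411 - 3969 = -7380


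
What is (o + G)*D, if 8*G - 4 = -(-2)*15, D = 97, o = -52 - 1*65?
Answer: -43747/4 ≈ -10937.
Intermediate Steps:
o = -117 (o = -52 - 65 = -117)
G = 17/4 (G = 1/2 + (-(-2)*15)/8 = 1/2 + (-2*(-15))/8 = 1/2 + (1/8)*30 = 1/2 + 15/4 = 17/4 ≈ 4.2500)
(o + G)*D = (-117 + 17/4)*97 = -451/4*97 = -43747/4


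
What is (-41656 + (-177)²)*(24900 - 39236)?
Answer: 148047872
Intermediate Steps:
(-41656 + (-177)²)*(24900 - 39236) = (-41656 + 31329)*(-14336) = -10327*(-14336) = 148047872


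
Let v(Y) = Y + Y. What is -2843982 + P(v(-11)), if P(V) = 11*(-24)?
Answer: -2844246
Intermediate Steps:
v(Y) = 2*Y
P(V) = -264
-2843982 + P(v(-11)) = -2843982 - 264 = -2844246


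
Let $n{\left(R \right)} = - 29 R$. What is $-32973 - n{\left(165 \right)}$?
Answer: $-28188$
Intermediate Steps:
$-32973 - n{\left(165 \right)} = -32973 - \left(-29\right) 165 = -32973 - -4785 = -32973 + 4785 = -28188$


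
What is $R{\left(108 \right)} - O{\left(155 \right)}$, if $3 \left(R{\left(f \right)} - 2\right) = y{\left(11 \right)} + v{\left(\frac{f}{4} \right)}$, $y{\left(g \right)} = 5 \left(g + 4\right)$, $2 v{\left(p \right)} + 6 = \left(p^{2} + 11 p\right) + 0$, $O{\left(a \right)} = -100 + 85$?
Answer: $212$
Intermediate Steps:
$O{\left(a \right)} = -15$
$v{\left(p \right)} = -3 + \frac{p^{2}}{2} + \frac{11 p}{2}$ ($v{\left(p \right)} = -3 + \frac{\left(p^{2} + 11 p\right) + 0}{2} = -3 + \frac{p^{2} + 11 p}{2} = -3 + \left(\frac{p^{2}}{2} + \frac{11 p}{2}\right) = -3 + \frac{p^{2}}{2} + \frac{11 p}{2}$)
$y{\left(g \right)} = 20 + 5 g$ ($y{\left(g \right)} = 5 \left(4 + g\right) = 20 + 5 g$)
$R{\left(f \right)} = 26 + \frac{f^{2}}{96} + \frac{11 f}{24}$ ($R{\left(f \right)} = 2 + \frac{\left(20 + 5 \cdot 11\right) + \left(-3 + \frac{\left(\frac{f}{4}\right)^{2}}{2} + \frac{11 \frac{f}{4}}{2}\right)}{3} = 2 + \frac{\left(20 + 55\right) + \left(-3 + \frac{\left(f \frac{1}{4}\right)^{2}}{2} + \frac{11 f \frac{1}{4}}{2}\right)}{3} = 2 + \frac{75 + \left(-3 + \frac{\left(\frac{f}{4}\right)^{2}}{2} + \frac{11 \frac{f}{4}}{2}\right)}{3} = 2 + \frac{75 + \left(-3 + \frac{\frac{1}{16} f^{2}}{2} + \frac{11 f}{8}\right)}{3} = 2 + \frac{75 + \left(-3 + \frac{f^{2}}{32} + \frac{11 f}{8}\right)}{3} = 2 + \frac{72 + \frac{f^{2}}{32} + \frac{11 f}{8}}{3} = 2 + \left(24 + \frac{f^{2}}{96} + \frac{11 f}{24}\right) = 26 + \frac{f^{2}}{96} + \frac{11 f}{24}$)
$R{\left(108 \right)} - O{\left(155 \right)} = \left(26 + \frac{108^{2}}{96} + \frac{11}{24} \cdot 108\right) - -15 = \left(26 + \frac{1}{96} \cdot 11664 + \frac{99}{2}\right) + 15 = \left(26 + \frac{243}{2} + \frac{99}{2}\right) + 15 = 197 + 15 = 212$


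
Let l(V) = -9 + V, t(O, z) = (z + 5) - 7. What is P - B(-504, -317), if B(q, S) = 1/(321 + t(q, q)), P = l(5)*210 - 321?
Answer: -214784/185 ≈ -1161.0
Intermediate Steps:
t(O, z) = -2 + z (t(O, z) = (5 + z) - 7 = -2 + z)
P = -1161 (P = (-9 + 5)*210 - 321 = -4*210 - 321 = -840 - 321 = -1161)
B(q, S) = 1/(319 + q) (B(q, S) = 1/(321 + (-2 + q)) = 1/(319 + q))
P - B(-504, -317) = -1161 - 1/(319 - 504) = -1161 - 1/(-185) = -1161 - 1*(-1/185) = -1161 + 1/185 = -214784/185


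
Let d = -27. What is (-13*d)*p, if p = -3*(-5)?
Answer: 5265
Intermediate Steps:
p = 15
(-13*d)*p = -13*(-27)*15 = 351*15 = 5265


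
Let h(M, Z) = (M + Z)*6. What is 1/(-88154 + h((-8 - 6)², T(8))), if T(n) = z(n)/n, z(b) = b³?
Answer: -1/86594 ≈ -1.1548e-5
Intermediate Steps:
T(n) = n² (T(n) = n³/n = n²)
h(M, Z) = 6*M + 6*Z
1/(-88154 + h((-8 - 6)², T(8))) = 1/(-88154 + (6*(-8 - 6)² + 6*8²)) = 1/(-88154 + (6*(-14)² + 6*64)) = 1/(-88154 + (6*196 + 384)) = 1/(-88154 + (1176 + 384)) = 1/(-88154 + 1560) = 1/(-86594) = -1/86594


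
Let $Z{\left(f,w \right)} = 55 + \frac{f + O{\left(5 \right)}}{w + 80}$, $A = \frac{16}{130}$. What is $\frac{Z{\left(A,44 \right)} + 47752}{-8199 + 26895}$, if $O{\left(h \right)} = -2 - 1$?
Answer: $\frac{128441411}{50229920} \approx 2.5571$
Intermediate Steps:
$O{\left(h \right)} = -3$
$A = \frac{8}{65}$ ($A = 16 \cdot \frac{1}{130} = \frac{8}{65} \approx 0.12308$)
$Z{\left(f,w \right)} = 55 + \frac{-3 + f}{80 + w}$ ($Z{\left(f,w \right)} = 55 + \frac{f - 3}{w + 80} = 55 + \frac{-3 + f}{80 + w}$)
$\frac{Z{\left(A,44 \right)} + 47752}{-8199 + 26895} = \frac{\frac{4397 + \frac{8}{65} + 55 \cdot 44}{80 + 44} + 47752}{-8199 + 26895} = \frac{\frac{4397 + \frac{8}{65} + 2420}{124} + 47752}{18696} = \left(\frac{1}{124} \cdot \frac{443113}{65} + 47752\right) \frac{1}{18696} = \left(\frac{443113}{8060} + 47752\right) \frac{1}{18696} = \frac{385324233}{8060} \cdot \frac{1}{18696} = \frac{128441411}{50229920}$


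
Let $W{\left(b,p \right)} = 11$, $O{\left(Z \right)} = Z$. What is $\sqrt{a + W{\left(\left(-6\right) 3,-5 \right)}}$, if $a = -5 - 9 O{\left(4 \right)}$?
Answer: $i \sqrt{30} \approx 5.4772 i$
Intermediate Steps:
$a = -41$ ($a = -5 - 36 = -41$)
$\sqrt{a + W{\left(\left(-6\right) 3,-5 \right)}} = \sqrt{-41 + 11} = \sqrt{-30} = i \sqrt{30}$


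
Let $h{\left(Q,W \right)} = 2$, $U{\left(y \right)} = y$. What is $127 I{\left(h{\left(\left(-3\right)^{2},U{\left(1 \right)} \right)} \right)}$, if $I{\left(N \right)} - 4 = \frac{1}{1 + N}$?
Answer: $\frac{1651}{3} \approx 550.33$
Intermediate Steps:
$I{\left(N \right)} = 4 + \frac{1}{1 + N}$
$127 I{\left(h{\left(\left(-3\right)^{2},U{\left(1 \right)} \right)} \right)} = 127 \frac{5 + 4 \cdot 2}{1 + 2} = 127 \frac{5 + 8}{3} = 127 \cdot \frac{1}{3} \cdot 13 = 127 \cdot \frac{13}{3} = \frac{1651}{3}$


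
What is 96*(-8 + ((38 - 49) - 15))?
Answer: -3264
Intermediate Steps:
96*(-8 + ((38 - 49) - 15)) = 96*(-8 + (-11 - 15)) = 96*(-8 - 26) = 96*(-34) = -3264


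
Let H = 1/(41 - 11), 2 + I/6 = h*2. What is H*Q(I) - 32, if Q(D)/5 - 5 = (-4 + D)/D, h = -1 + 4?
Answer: -1117/36 ≈ -31.028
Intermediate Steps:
h = 3
I = 24 (I = -12 + 6*(3*2) = -12 + 6*6 = -12 + 36 = 24)
Q(D) = 25 + 5*(-4 + D)/D (Q(D) = 25 + 5*((-4 + D)/D) = 25 + 5*(-4 + D)/D)
H = 1/30 ≈ 0.033333
H*Q(I) - 32 = (30 - 20/24)/30 - 32 = (30 - 20*1/24)/30 - 32 = (30 - ⅚)/30 - 32 = (1/30)*(175/6) - 32 = 35/36 - 32 = -1117/36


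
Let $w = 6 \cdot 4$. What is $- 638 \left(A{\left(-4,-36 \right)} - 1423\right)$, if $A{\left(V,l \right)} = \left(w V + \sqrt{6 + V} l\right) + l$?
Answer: $992090 + 22968 \sqrt{2} \approx 1.0246 \cdot 10^{6}$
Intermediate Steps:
$w = 24$
$A{\left(V,l \right)} = l + 24 V + l \sqrt{6 + V}$ ($A{\left(V,l \right)} = \left(24 V + \sqrt{6 + V} l\right) + l = \left(24 V + l \sqrt{6 + V}\right) + l = l + 24 V + l \sqrt{6 + V}$)
$- 638 \left(A{\left(-4,-36 \right)} - 1423\right) = - 638 \left(\left(-36 + 24 \left(-4\right) - 36 \sqrt{6 - 4}\right) - 1423\right) = - 638 \left(\left(-36 - 96 - 36 \sqrt{2}\right) - 1423\right) = - 638 \left(\left(-132 - 36 \sqrt{2}\right) - 1423\right) = - 638 \left(-1555 - 36 \sqrt{2}\right) = 992090 + 22968 \sqrt{2}$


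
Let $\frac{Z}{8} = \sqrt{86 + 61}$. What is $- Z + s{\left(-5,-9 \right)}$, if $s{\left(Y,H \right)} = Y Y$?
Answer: $25 - 56 \sqrt{3} \approx -71.995$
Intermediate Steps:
$s{\left(Y,H \right)} = Y^{2}$
$Z = 56 \sqrt{3}$ ($Z = 8 \sqrt{86 + 61} = 8 \sqrt{147} = 8 \cdot 7 \sqrt{3} = 56 \sqrt{3} \approx 96.995$)
$- Z + s{\left(-5,-9 \right)} = - 56 \sqrt{3} + \left(-5\right)^{2} = - 56 \sqrt{3} + 25 = 25 - 56 \sqrt{3}$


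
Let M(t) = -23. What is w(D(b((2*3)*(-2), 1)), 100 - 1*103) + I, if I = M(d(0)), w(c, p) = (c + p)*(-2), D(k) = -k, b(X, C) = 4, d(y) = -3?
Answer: -9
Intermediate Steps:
w(c, p) = -2*c - 2*p
I = -23
w(D(b((2*3)*(-2), 1)), 100 - 1*103) + I = (-(-2)*4 - 2*(100 - 1*103)) - 23 = (-2*(-4) - 2*(100 - 103)) - 23 = (8 - 2*(-3)) - 23 = (8 + 6) - 23 = 14 - 23 = -9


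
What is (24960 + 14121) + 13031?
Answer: 52112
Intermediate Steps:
(24960 + 14121) + 13031 = 39081 + 13031 = 52112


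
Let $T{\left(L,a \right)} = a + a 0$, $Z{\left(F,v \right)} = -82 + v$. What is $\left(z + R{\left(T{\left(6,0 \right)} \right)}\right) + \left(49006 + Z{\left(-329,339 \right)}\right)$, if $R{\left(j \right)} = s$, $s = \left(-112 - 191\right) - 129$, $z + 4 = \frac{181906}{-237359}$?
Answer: $\frac{11589345987}{237359} \approx 48826.0$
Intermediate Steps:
$z = - \frac{1131342}{237359}$ ($z = -4 + \frac{181906}{-237359} = -4 + 181906 \left(- \frac{1}{237359}\right) = -4 - \frac{181906}{237359} = - \frac{1131342}{237359} \approx -4.7664$)
$T{\left(L,a \right)} = a$ ($T{\left(L,a \right)} = a + 0 = a$)
$s = -432$ ($s = -303 - 129 = -432$)
$R{\left(j \right)} = -432$
$\left(z + R{\left(T{\left(6,0 \right)} \right)}\right) + \left(49006 + Z{\left(-329,339 \right)}\right) = \left(- \frac{1131342}{237359} - 432\right) + \left(49006 + \left(-82 + 339\right)\right) = - \frac{103670430}{237359} + \left(49006 + 257\right) = - \frac{103670430}{237359} + 49263 = \frac{11589345987}{237359}$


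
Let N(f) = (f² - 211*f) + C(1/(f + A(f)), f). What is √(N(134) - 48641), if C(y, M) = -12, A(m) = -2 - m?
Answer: I*√58971 ≈ 242.84*I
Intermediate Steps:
N(f) = -12 + f² - 211*f (N(f) = (f² - 211*f) - 12 = -12 + f² - 211*f)
√(N(134) - 48641) = √((-12 + 134² - 211*134) - 48641) = √((-12 + 17956 - 28274) - 48641) = √(-10330 - 48641) = √(-58971) = I*√58971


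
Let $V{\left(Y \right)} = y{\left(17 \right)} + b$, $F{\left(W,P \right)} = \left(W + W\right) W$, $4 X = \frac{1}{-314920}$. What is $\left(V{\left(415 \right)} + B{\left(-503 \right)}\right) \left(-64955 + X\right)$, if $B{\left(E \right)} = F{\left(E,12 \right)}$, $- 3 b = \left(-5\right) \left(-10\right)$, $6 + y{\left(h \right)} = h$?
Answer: $- \frac{41403201431250279}{1259680} \approx -3.2868 \cdot 10^{10}$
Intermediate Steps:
$y{\left(h \right)} = -6 + h$
$b = - \frac{50}{3}$ ($b = - \frac{\left(-5\right) \left(-10\right)}{3} = \left(- \frac{1}{3}\right) 50 = - \frac{50}{3} \approx -16.667$)
$X = - \frac{1}{1259680}$ ($X = \frac{1}{4 \left(-314920\right)} = \frac{1}{4} \left(- \frac{1}{314920}\right) = - \frac{1}{1259680} \approx -7.9385 \cdot 10^{-7}$)
$F{\left(W,P \right)} = 2 W^{2}$ ($F{\left(W,P \right)} = 2 W W = 2 W^{2}$)
$B{\left(E \right)} = 2 E^{2}$
$V{\left(Y \right)} = - \frac{17}{3}$ ($V{\left(Y \right)} = \left(-6 + 17\right) - \frac{50}{3} = 11 - \frac{50}{3} = - \frac{17}{3}$)
$\left(V{\left(415 \right)} + B{\left(-503 \right)}\right) \left(-64955 + X\right) = \left(- \frac{17}{3} + 2 \left(-503\right)^{2}\right) \left(-64955 - \frac{1}{1259680}\right) = \left(- \frac{17}{3} + 2 \cdot 253009\right) \left(- \frac{81822514401}{1259680}\right) = \left(- \frac{17}{3} + 506018\right) \left(- \frac{81822514401}{1259680}\right) = \frac{1518037}{3} \left(- \frac{81822514401}{1259680}\right) = - \frac{41403201431250279}{1259680}$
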